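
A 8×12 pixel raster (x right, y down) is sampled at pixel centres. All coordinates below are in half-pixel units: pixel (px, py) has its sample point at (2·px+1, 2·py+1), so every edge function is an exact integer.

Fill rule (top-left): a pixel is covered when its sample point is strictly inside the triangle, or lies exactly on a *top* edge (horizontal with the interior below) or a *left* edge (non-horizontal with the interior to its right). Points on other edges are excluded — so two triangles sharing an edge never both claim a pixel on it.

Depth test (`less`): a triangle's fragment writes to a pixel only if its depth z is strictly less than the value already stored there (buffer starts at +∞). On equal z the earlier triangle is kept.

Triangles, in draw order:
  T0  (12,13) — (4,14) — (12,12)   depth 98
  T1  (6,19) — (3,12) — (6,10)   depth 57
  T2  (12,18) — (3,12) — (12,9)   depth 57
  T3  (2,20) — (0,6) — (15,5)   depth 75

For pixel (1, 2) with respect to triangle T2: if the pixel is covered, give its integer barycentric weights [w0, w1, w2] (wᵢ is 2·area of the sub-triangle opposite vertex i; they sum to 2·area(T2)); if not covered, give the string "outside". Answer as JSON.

T0:
  2·area = 8
  edge (12, 13)→(4, 14): d=(-8,1) right/bottom  bias=-1
  edge (4, 14)→(12, 12): d=(8,-2) top-left  bias=+0
  edge (12, 12)→(12, 13): d=(0,1) right/bottom  bias=-1
    (4,6)@(9, 13): e=[3,2,3] → #
    (5,6)@(11, 13): e=[1,6,1] → #
    (6,6)@(13, 13): e=[-1,10,-1] → ·
    (4,7)@(9, 15): e=[-13,18,3] → ·
    (5,7)@(11, 15): e=[-15,22,1] → ·
  covered (2 px):
    · · · · · · · ·
    · · · · · · · ·
    · · · · · · · ·
    · · · · · · · ·
    · · · · · · · ·
    · · · · · · · ·
    · · · · # # · ·
    · · · · · · · ·
    · · · · · · · ·
    · · · · · · · ·
    · · · · · · · ·
    · · · · · · · ·
T1:
  2·area = 27
  edge (6, 19)→(3, 12): d=(-3,-7) top-left  bias=+0
  edge (3, 12)→(6, 10): d=(3,-2) top-left  bias=+0
  edge (6, 10)→(6, 19): d=(0,9) right/bottom  bias=-1
    (2,5)@(5, 11): e=[17,1,9] → #
    (3,5)@(7, 11): e=[31,5,-9] → ·
    (2,6)@(5, 13): e=[11,7,9] → #
    (3,6)@(7, 13): e=[25,11,-9] → ·
    (2,7)@(5, 15): e=[5,13,9] → #
    (3,7)@(7, 15): e=[19,17,-9] → ·
    (2,8)@(5, 17): e=[-1,19,9] → ·
  covered (3 px):
    · · · · · · · ·
    · · · · · · · ·
    · · · · · · · ·
    · · · · · · · ·
    · · · · · · · ·
    · · # · · · · ·
    · · # · · · · ·
    · · # · · · · ·
    · · · · · · · ·
    · · · · · · · ·
    · · · · · · · ·
    · · · · · · · ·
T2:
  2·area = 81
  edge (12, 18)→(3, 12): d=(-9,-6) top-left  bias=+0
  edge (3, 12)→(12, 9): d=(9,-3) top-left  bias=+0
  edge (12, 9)→(12, 18): d=(0,9) right/bottom  bias=-1
    (3,5)@(7, 11): e=[33,3,45] → #
    (4,5)@(9, 11): e=[45,9,27] → #
    (5,5)@(11, 11): e=[57,15,9] → #
    (6,5)@(13, 11): e=[69,21,-9] → ·
    (2,6)@(5, 13): e=[3,15,63] → #
    (6,6)@(13, 13): e=[51,39,-9] → ·
    (2,7)@(5, 15): e=[-15,33,63] → ·
    (3,7)@(7, 15): e=[-3,39,45] → ·
    (4,7)@(9, 15): e=[9,45,27] → #
    (6,7)@(13, 15): e=[33,57,-9] → ·
    (4,8)@(9, 17): e=[-9,63,27] → ·
    (5,8)@(11, 17): e=[3,69,9] → #
  covered (10 px):
    · · · · · · · ·
    · · · · · · · ·
    · · · · · · · ·
    · · · · · · · ·
    · · · · · · · ·
    · · · # # # · ·
    · · # # # # · ·
    · · · · # # · ·
    · · · · · # · ·
    · · · · · · · ·
    · · · · · · · ·
    · · · · · · · ·
T3:
  2·area = 212
  edge (2, 20)→(0, 6): d=(-2,-14) top-left  bias=+0
  edge (0, 6)→(15, 5): d=(15,-1) top-left  bias=+0
  edge (15, 5)→(2, 20): d=(-13,15) right/bottom  bias=-1
    (7,2)@(15, 5): e=[212,0,0] → ·  [on edge]
    (0,3)@(1, 7): e=[12,16,184] → #
    (1,3)@(3, 7): e=[40,18,154] → #
    (2,3)@(5, 7): e=[68,20,124] → #
    (3,3)@(7, 7): e=[96,22,94] → #
    (4,3)@(9, 7): e=[124,24,64] → #
    (5,3)@(11, 7): e=[152,26,34] → #
    (6,3)@(13, 7): e=[180,28,4] → #
    (7,3)@(15, 7): e=[208,30,-26] → ·
    (0,4)@(1, 9): e=[8,46,158] → #
    (6,4)@(13, 9): e=[176,58,-22] → ·
    (0,5)@(1, 11): e=[4,76,132] → #
    (0,6)@(1, 13): e=[0,106,106] → #  [on edge]
  covered (25 px):
    · · · · · · · ·
    · · · · · · · ·
    · · · · · · · ·
    # # # # # # # ·
    # # # # # # · ·
    # # # # # · · ·
    # # # # · · · ·
    · # # · · · · ·
    · # · · · · · ·
    · · · · · · · ·
    · · · · · · · ·
    · · · · · · · ·

Final: "outside"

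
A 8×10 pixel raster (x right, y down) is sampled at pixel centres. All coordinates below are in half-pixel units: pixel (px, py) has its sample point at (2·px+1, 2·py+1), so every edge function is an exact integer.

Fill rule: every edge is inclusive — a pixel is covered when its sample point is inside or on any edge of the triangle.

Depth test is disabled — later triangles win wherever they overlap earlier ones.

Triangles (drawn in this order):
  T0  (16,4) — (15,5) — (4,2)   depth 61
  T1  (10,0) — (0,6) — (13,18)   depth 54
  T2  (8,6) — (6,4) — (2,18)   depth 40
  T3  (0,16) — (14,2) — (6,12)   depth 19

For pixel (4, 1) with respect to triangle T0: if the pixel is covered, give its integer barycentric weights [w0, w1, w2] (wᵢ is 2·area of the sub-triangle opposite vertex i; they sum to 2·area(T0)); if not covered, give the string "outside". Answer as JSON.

T0:
  2·area = 14
  edge (16, 4)→(15, 5): d=(-1,1) inclusive
  edge (15, 5)→(4, 2): d=(-11,-3) inclusive
  edge (4, 2)→(16, 4): d=(12,2) inclusive
    (4,1)@(9, 3): e=[8,4,2] → █
    (5,1)@(11, 3): e=[6,10,-2] → ·
    (4,2)@(9, 5): e=[6,-18,26] → ·
    (7,2)@(15, 5): e=[0,0,14] → █  [on edge]
    (6,3)@(13, 7): e=[0,-28,42] → ·  [on edge]
    (7,3)@(15, 7): e=[-2,-22,38] → ·
    (5,4)@(11, 9): e=[0,-56,70] → ·  [on edge]
    (4,5)@(9, 11): e=[0,-84,98] → ·  [on edge]
    (3,6)@(7, 13): e=[0,-112,126] → ·  [on edge]
    (2,7)@(5, 15): e=[0,-140,154] → ·  [on edge]
    (1,8)@(3, 17): e=[0,-168,182] → ·  [on edge]
    (0,9)@(1, 19): e=[0,-196,210] → ·  [on edge]
  covered (2 px):
    · · · · · · · ·
    · · · · █ · · ·
    · · · · · · · █
    · · · · · · · ·
    · · · · · · · ·
    · · · · · · · ·
    · · · · · · · ·
    · · · · · · · ·
    · · · · · · · ·
    · · · · · · · ·
T1:
  2·area = 198  (B↔C swapped to make it positive)
  edge (10, 0)→(13, 18): d=(3,18) inclusive
  edge (13, 18)→(0, 6): d=(-13,-12) inclusive
  edge (0, 6)→(10, 0): d=(10,-6) inclusive
    (4,0)@(9, 1): e=[21,173,4] → █
    (5,0)@(11, 1): e=[-15,197,16] → ·
    (2,1)@(5, 3): e=[99,99,0] → █  [on edge]
    (3,1)@(7, 3): e=[63,123,12] → █
    (5,1)@(11, 3): e=[-9,171,36] → ·
    (1,2)@(3, 5): e=[141,49,8] → █
    (5,2)@(11, 5): e=[-3,145,56] → ·
    (1,3)@(3, 7): e=[147,23,28] → █
    (5,3)@(11, 7): e=[3,119,76] → █
    (6,3)@(13, 7): e=[-33,143,88] → ·
    (1,4)@(3, 9): e=[153,-3,48] → ·
    (2,4)@(5, 9): e=[117,21,60] → █
  covered (23 px):
    · · · · █ · · ·
    · · █ █ █ · · ·
    · █ █ █ █ · · ·
    · █ █ █ █ █ · ·
    · · █ █ █ █ · ·
    · · · █ █ █ · ·
    · · · · █ █ · ·
    · · · · · █ · ·
    · · · · · · · ·
    · · · · · · · ·
T2:
  2·area = 36  (B↔C swapped to make it positive)
  edge (8, 6)→(2, 18): d=(-6,12) inclusive
  edge (2, 18)→(6, 4): d=(4,-14) inclusive
  edge (6, 4)→(8, 6): d=(2,2) inclusive
    (1,0)@(3, 1): e=[90,-54,0] → ·  [on edge]
    (2,1)@(5, 3): e=[54,-18,0] → ·  [on edge]
    (3,2)@(7, 5): e=[18,18,0] → █  [on edge]
    (4,2)@(9, 5): e=[-6,46,-4] → ·
    (3,3)@(7, 7): e=[6,26,4] → █
    (4,3)@(9, 7): e=[-18,54,0] → ·  [on edge]
    (2,4)@(5, 9): e=[18,6,12] → █
    (3,4)@(7, 9): e=[-6,34,8] → ·
    (5,4)@(11, 9): e=[-54,90,0] → ·  [on edge]
    (2,5)@(5, 11): e=[6,14,16] → █
    (3,5)@(7, 11): e=[-18,42,12] → ·
    (6,5)@(13, 11): e=[-90,126,0] → ·  [on edge]
    (7,6)@(15, 13): e=[-126,162,0] → ·  [on edge]
  covered (5 px):
    · · · · · · · ·
    · · · · · · · ·
    · · · █ · · · ·
    · · · █ · · · ·
    · · █ · · · · ·
    · · █ · · · · ·
    · · · · · · · ·
    · █ · · · · · ·
    · · · · · · · ·
    · · · · · · · ·
T3:
  2·area = 28
  edge (0, 16)→(14, 2): d=(14,-14) inclusive
  edge (14, 2)→(6, 12): d=(-8,10) inclusive
  edge (6, 12)→(0, 16): d=(-6,4) inclusive
    (7,0)@(15, 1): e=[0,-2,30] → ·  [on edge]
    (6,1)@(13, 3): e=[0,2,26] → █  [on edge]
    (7,1)@(15, 3): e=[28,-18,18] → ·
    (5,2)@(11, 5): e=[0,6,22] → █  [on edge]
    (6,2)@(13, 5): e=[28,-14,14] → ·
    (4,3)@(9, 7): e=[0,10,18] → █  [on edge]
    (5,3)@(11, 7): e=[28,-10,10] → ·
    (3,4)@(7, 9): e=[0,14,14] → █  [on edge]
    (4,4)@(9, 9): e=[28,-6,6] → ·
    (2,5)@(5, 11): e=[0,18,10] → █  [on edge]
    (3,5)@(7, 11): e=[28,-2,2] → ·
    (1,6)@(3, 13): e=[0,22,6] → █  [on edge]
    (0,7)@(1, 15): e=[0,26,2] → █  [on edge]
  covered (7 px):
    · · · · · · · ·
    · · · · · · █ ·
    · · · · · █ · ·
    · · · · █ · · ·
    · · · █ · · · ·
    · · █ · · · · ·
    · █ · · · · · ·
    █ · · · · · · ·
    · · · · · · · ·
    · · · · · · · ·

Answer: [4,2,8]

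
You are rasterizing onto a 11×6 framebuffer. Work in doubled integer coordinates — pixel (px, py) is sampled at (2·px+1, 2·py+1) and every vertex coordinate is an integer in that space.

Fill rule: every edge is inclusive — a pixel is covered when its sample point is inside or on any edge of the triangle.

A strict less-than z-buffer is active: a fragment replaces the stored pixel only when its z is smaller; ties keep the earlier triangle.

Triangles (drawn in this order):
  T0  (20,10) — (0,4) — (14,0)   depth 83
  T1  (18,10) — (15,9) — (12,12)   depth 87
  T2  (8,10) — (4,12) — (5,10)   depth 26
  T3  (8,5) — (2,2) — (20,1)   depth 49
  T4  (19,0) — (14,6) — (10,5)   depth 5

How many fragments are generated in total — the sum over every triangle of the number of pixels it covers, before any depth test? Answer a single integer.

T0:
  2·area = 164
  edge (20, 10)→(0, 4): d=(-20,-6) inclusive
  edge (0, 4)→(14, 0): d=(14,-4) inclusive
  edge (14, 0)→(20, 10): d=(6,10) inclusive
    (5,0)@(11, 1): e=[126,2,36] → #
    (6,0)@(13, 1): e=[138,10,16] → #
    (7,0)@(15, 1): e=[150,18,-4] → ·
    (2,1)@(5, 3): e=[50,6,108] → #
    (3,1)@(7, 3): e=[62,14,88] → #
    (4,1)@(9, 3): e=[74,22,68] → #
    (7,1)@(15, 3): e=[110,46,8] → #
    (8,1)@(17, 3): e=[122,54,-12] → ·
    (2,2)@(5, 5): e=[10,34,120] → #
    (8,2)@(17, 5): e=[82,82,0] → #  [on edge]
    (9,2)@(19, 5): e=[94,90,-20] → ·
    (2,3)@(5, 7): e=[-30,62,132] → ·
  covered (21 px):
    · · · · · # # · · · ·
    · · # # # # # # · · ·
    · · # # # # # # # · ·
    · · · · · # # # # · ·
    · · · · · · · · # # ·
    · · · · · · · · · · ·
T1:
  2·area = 12  (B↔C swapped to make it positive)
  edge (18, 10)→(12, 12): d=(-6,2) inclusive
  edge (12, 12)→(15, 9): d=(3,-3) inclusive
  edge (15, 9)→(18, 10): d=(3,1) inclusive
    (10,1)@(21, 3): e=[36,0,-24] → ·  [on edge]
    (1,2)@(3, 5): e=[60,-48,0] → ·  [on edge]
    (9,2)@(19, 5): e=[28,0,-16] → ·  [on edge]
    (4,3)@(9, 7): e=[36,-24,0] → ·  [on edge]
    (8,3)@(17, 7): e=[20,0,-8] → ·  [on edge]
    (7,4)@(15, 9): e=[12,0,0] → #  [on edge]
    (8,4)@(17, 9): e=[8,6,-2] → ·
    (10,4)@(21, 9): e=[0,18,-6] → ·  [on edge]
    (6,5)@(13, 11): e=[4,0,8] → #  [on edge]
    (7,5)@(15, 11): e=[0,6,6] → #  [on edge]
    (8,5)@(17, 11): e=[-4,12,4] → ·
    (10,5)@(21, 11): e=[-12,24,0] → ·  [on edge]
  covered (3 px):
    · · · · · · · · · · ·
    · · · · · · · · · · ·
    · · · · · · · · · · ·
    · · · · · · · · · · ·
    · · · · · · · # · · ·
    · · · · · · # # · · ·
T2:
  2·area = 6
  edge (8, 10)→(4, 12): d=(-4,2) inclusive
  edge (4, 12)→(5, 10): d=(1,-2) inclusive
  edge (5, 10)→(8, 10): d=(3,0) inclusive
    (2,5)@(5, 11): e=[2,1,3] → #
    (3,5)@(7, 11): e=[-2,5,3] → ·
  covered (1 px):
    · · · · · · · · · · ·
    · · · · · · · · · · ·
    · · · · · · · · · · ·
    · · · · · · · · · · ·
    · · · · · · · · · · ·
    · · # · · · · · · · ·
T3:
  2·area = 60
  edge (8, 5)→(2, 2): d=(-6,-3) inclusive
  edge (2, 2)→(20, 1): d=(18,-1) inclusive
  edge (20, 1)→(8, 5): d=(-12,4) inclusive
    (2,1)@(5, 3): e=[3,21,36] → #
    (3,1)@(7, 3): e=[9,23,28] → #
    (4,1)@(9, 3): e=[15,25,20] → #
    (5,1)@(11, 3): e=[21,27,12] → #
    (6,1)@(13, 3): e=[27,29,4] → #
    (7,1)@(15, 3): e=[33,31,-4] → ·
    (2,2)@(5, 5): e=[-9,57,12] → ·
    (3,2)@(7, 5): e=[-3,59,4] → ·
    (4,2)@(9, 5): e=[3,61,-4] → ·
    (5,2)@(11, 5): e=[9,63,-12] → ·
    (6,2)@(13, 5): e=[15,65,-20] → ·
  covered (5 px):
    · · · · · · · · · · ·
    · · # # # # # · · · ·
    · · · · · · · · · · ·
    · · · · · · · · · · ·
    · · · · · · · · · · ·
    · · · · · · · · · · ·
T4:
  2·area = 29
  edge (19, 0)→(14, 6): d=(-5,6) inclusive
  edge (14, 6)→(10, 5): d=(-4,-1) inclusive
  edge (10, 5)→(19, 0): d=(9,-5) inclusive
    (7,1)@(15, 3): e=[9,13,7] → #
    (8,1)@(17, 3): e=[-3,15,17] → ·
    (5,2)@(11, 5): e=[23,1,5] → #
    (6,2)@(13, 5): e=[11,3,15] → #
    (7,2)@(15, 5): e=[-1,5,25] → ·
    (5,3)@(11, 7): e=[13,-7,23] → ·
    (6,3)@(13, 7): e=[1,-5,33] → ·
  covered (3 px):
    · · · · · · · · · · ·
    · · · · · · · # · · ·
    · · · · · # # · · · ·
    · · · · · · · · · · ·
    · · · · · · · · · · ·
    · · · · · · · · · · ·

Result: 33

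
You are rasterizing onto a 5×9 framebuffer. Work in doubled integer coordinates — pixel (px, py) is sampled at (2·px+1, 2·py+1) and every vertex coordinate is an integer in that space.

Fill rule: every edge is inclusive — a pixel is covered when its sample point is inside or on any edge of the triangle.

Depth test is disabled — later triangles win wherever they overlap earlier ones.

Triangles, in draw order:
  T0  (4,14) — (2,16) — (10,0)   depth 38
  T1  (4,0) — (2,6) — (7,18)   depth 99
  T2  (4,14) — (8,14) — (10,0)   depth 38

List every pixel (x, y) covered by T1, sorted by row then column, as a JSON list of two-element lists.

T0:
  2·area = 16
  edge (4, 14)→(2, 16): d=(-2,2) inclusive
  edge (2, 16)→(10, 0): d=(8,-16) inclusive
  edge (10, 0)→(4, 14): d=(-6,14) inclusive
    (3,3)@(7, 7): e=[8,8,0] → #  [on edge]
    (4,3)@(9, 7): e=[4,40,-28] → ·
    (3,4)@(7, 9): e=[4,24,-12] → ·
    (4,4)@(9, 9): e=[0,56,-40] → ·  [on edge]
    (2,5)@(5, 11): e=[4,8,4] → #
    (3,5)@(7, 11): e=[0,40,-24] → ·  [on edge]
    (2,6)@(5, 13): e=[0,24,-8] → ·  [on edge]
    (1,7)@(3, 15): e=[0,8,8] → #  [on edge]
    (2,7)@(5, 15): e=[-4,40,-20] → ·
    (0,8)@(1, 17): e=[0,-8,24] → ·  [on edge]
    (1,8)@(3, 17): e=[-4,24,-4] → ·
  covered (3 px):
    · · · · ·
    · · · · ·
    · · · · ·
    · · · # ·
    · · · · ·
    · · # · ·
    · · · · ·
    · # · · ·
    · · · · ·
T1:
  2·area = 54  (B↔C swapped to make it positive)
  edge (4, 0)→(7, 18): d=(3,18) inclusive
  edge (7, 18)→(2, 6): d=(-5,-12) inclusive
  edge (2, 6)→(4, 0): d=(2,-6) inclusive
    (1,1)@(3, 3): e=[27,27,0] → #  [on edge]
    (2,1)@(5, 3): e=[-9,51,12] → ·
    (1,2)@(3, 5): e=[33,17,4] → #
    (2,2)@(5, 5): e=[-3,41,16] → ·
    (1,3)@(3, 7): e=[39,7,8] → #
    (2,3)@(5, 7): e=[3,31,20] → #
    (3,3)@(7, 7): e=[-33,55,32] → ·
    (0,4)@(1, 9): e=[81,-27,0] → ·  [on edge]
    (1,4)@(3, 9): e=[45,-3,12] → ·
    (2,4)@(5, 9): e=[9,21,24] → #
    (3,4)@(7, 9): e=[-27,45,36] → ·
    (2,5)@(5, 11): e=[15,11,28] → #
  covered (7 px):
    · · · · ·
    · # · · ·
    · # · · ·
    · # # · ·
    · · # · ·
    · · # · ·
    · · # · ·
    · · · · ·
    · · · · ·
T2:
  2·area = 56  (B↔C swapped to make it positive)
  edge (4, 14)→(10, 0): d=(6,-14) inclusive
  edge (10, 0)→(8, 14): d=(-2,14) inclusive
  edge (8, 14)→(4, 14): d=(-4,0) inclusive
    (4,1)@(9, 3): e=[4,8,44] → #
    (4,2)@(9, 5): e=[16,4,36] → #
    (3,3)@(7, 7): e=[0,28,28] → #  [on edge]
    (4,3)@(9, 7): e=[28,0,28] → #  [on edge]
    (3,4)@(7, 9): e=[12,24,20] → #
    (4,4)@(9, 9): e=[40,-4,20] → ·
    (3,5)@(7, 11): e=[24,20,12] → #
    (4,5)@(9, 11): e=[52,-8,12] → ·
    (2,6)@(5, 13): e=[8,44,4] → #
    (4,6)@(9, 13): e=[64,-12,4] → ·
    (2,7)@(5, 15): e=[20,40,-4] → ·
    (3,7)@(7, 15): e=[48,12,-4] → ·
  covered (8 px):
    · · · · ·
    · · · · #
    · · · · #
    · · · # #
    · · · # ·
    · · · # ·
    · · # # ·
    · · · · ·
    · · · · ·

Result: [[1,1],[1,2],[1,3],[2,3],[2,4],[2,5],[2,6]]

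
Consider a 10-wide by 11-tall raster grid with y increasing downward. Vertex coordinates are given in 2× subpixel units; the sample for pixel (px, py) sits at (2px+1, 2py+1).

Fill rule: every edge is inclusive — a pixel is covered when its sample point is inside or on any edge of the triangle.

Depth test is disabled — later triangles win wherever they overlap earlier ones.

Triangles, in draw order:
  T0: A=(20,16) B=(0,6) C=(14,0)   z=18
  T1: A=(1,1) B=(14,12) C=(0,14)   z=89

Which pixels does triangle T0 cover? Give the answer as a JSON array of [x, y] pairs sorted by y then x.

T0:
  2·area = 260
  edge (20, 16)→(0, 6): d=(-20,-10) inclusive
  edge (0, 6)→(14, 0): d=(14,-6) inclusive
  edge (14, 0)→(20, 16): d=(6,16) inclusive
    (6,0)@(13, 1): e=[230,8,22] → X
    (7,0)@(15, 1): e=[250,20,-10] → .
    (3,1)@(7, 3): e=[130,0,130] → X  [on edge]
    (4,1)@(9, 3): e=[150,12,98] → X
    (5,1)@(11, 3): e=[170,24,66] → X
    (7,1)@(15, 3): e=[210,48,2] → X
    (8,1)@(17, 3): e=[230,60,-30] → .
    (1,2)@(3, 5): e=[50,4,206] → X
    (2,2)@(5, 5): e=[70,16,174] → X
    (8,2)@(17, 5): e=[190,88,-18] → .
    (1,3)@(3, 7): e=[10,32,218] → X
    (8,3)@(17, 7): e=[150,116,-6] → .
  covered (33 px):
    . . . . . . X . . .
    . . . X X X X X . .
    . X X X X X X X . .
    . X X X X X X X . .
    . . . X X X X X X .
    . . . . . X X X X .
    . . . . . . . X X .
    . . . . . . . . . X
    . . . . . . . . . .
    . . . . . . . . . .
    . . . . . . . . . .
T1:
  2·area = 180
  edge (1, 1)→(14, 12): d=(13,11) inclusive
  edge (14, 12)→(0, 14): d=(-14,2) inclusive
  edge (0, 14)→(1, 1): d=(1,-13) inclusive
    (0,0)@(1, 1): e=[0,180,0] → X  [on edge]
    (1,0)@(3, 1): e=[-22,176,26] → .
    (0,1)@(1, 3): e=[26,152,2] → X
    (1,1)@(3, 3): e=[4,148,28] → X
    (2,1)@(5, 3): e=[-18,144,54] → .
    (0,2)@(1, 5): e=[52,124,4] → X
    (2,2)@(5, 5): e=[8,116,56] → X
    (3,2)@(7, 5): e=[-14,112,82] → .
    (0,3)@(1, 7): e=[78,96,6] → X
    (3,3)@(7, 7): e=[12,84,84] → X
    (4,3)@(9, 7): e=[-10,80,110] → .
    (0,4)@(1, 9): e=[104,68,8] → X
    (3,6)@(7, 13): e=[90,0,90] → X  [on edge]
  covered (25 px):
    X . . . . . . . . .
    X X . . . . . . . .
    X X X . . . . . . .
    X X X X . . . . . .
    X X X X X . . . . .
    X X X X X X . . . .
    X X X X . . . . . .
    . . . . . . . . . .
    . . . . . . . . . .
    . . . . . . . . . .
    . . . . . . . . . .

Answer: [[6,0],[3,1],[4,1],[5,1],[6,1],[7,1],[1,2],[2,2],[3,2],[4,2],[5,2],[6,2],[7,2],[1,3],[2,3],[3,3],[4,3],[5,3],[6,3],[7,3],[3,4],[4,4],[5,4],[6,4],[7,4],[8,4],[5,5],[6,5],[7,5],[8,5],[7,6],[8,6],[9,7]]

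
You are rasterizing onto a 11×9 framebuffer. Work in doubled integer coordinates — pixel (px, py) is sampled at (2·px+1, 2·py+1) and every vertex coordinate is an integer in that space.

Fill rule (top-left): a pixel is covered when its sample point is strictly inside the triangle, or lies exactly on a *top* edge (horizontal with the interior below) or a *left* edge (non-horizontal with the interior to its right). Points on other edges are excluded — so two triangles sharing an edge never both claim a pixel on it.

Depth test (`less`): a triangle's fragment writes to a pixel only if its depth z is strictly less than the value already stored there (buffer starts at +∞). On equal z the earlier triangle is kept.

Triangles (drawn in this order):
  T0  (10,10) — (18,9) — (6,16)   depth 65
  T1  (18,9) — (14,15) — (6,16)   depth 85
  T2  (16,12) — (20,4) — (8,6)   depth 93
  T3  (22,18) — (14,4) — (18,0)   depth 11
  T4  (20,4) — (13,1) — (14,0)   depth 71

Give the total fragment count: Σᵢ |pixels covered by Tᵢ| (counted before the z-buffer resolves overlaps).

T0:
  2·area = 44
  edge (10, 10)→(18, 9): d=(8,-1) top-left  bias=+0
  edge (18, 9)→(6, 16): d=(-12,7) right/bottom  bias=-1
  edge (6, 16)→(10, 10): d=(4,-6) top-left  bias=+0
    (5,5)@(11, 11): e=[9,25,10] → █
    (6,5)@(13, 11): e=[11,11,22] → █
    (7,5)@(15, 11): e=[13,-3,34] → ·
    (4,6)@(9, 13): e=[23,15,6] → █
    (6,6)@(13, 13): e=[27,-13,30] → ·
    (3,7)@(7, 15): e=[37,5,2] → █
    (4,7)@(9, 15): e=[39,-9,14] → ·
    (5,7)@(11, 15): e=[41,-23,26] → ·
    (3,8)@(7, 17): e=[53,-19,10] → ·
  covered (5 px):
    · · · · · · · · · · ·
    · · · · · · · · · · ·
    · · · · · · · · · · ·
    · · · · · · · · · · ·
    · · · · · · · · · · ·
    · · · · · █ █ · · · ·
    · · · · █ █ · · · · ·
    · · · █ · · · · · · ·
    · · · · · · · · · · ·
T1:
  2·area = 44
  edge (18, 9)→(14, 15): d=(-4,6) right/bottom  bias=-1
  edge (14, 15)→(6, 16): d=(-8,1) right/bottom  bias=-1
  edge (6, 16)→(18, 9): d=(12,-7) top-left  bias=+0
    (7,5)@(15, 11): e=[10,31,3] → █
    (8,5)@(17, 11): e=[-2,29,17] → ·
    (6,6)@(13, 13): e=[14,17,13] → █
    (8,6)@(17, 13): e=[-10,13,41] → ·
    (4,7)@(9, 15): e=[30,5,9] → █
    (5,7)@(11, 15): e=[18,3,23] → █
    (7,7)@(15, 15): e=[-6,-1,51] → ·
    (4,8)@(9, 17): e=[22,-11,33] → ·
    (5,8)@(11, 17): e=[10,-13,47] → ·
    (6,8)@(13, 17): e=[-2,-15,61] → ·
  covered (6 px):
    · · · · · · · · · · ·
    · · · · · · · · · · ·
    · · · · · · · · · · ·
    · · · · · · · · · · ·
    · · · · · · · · · · ·
    · · · · · · · █ · · ·
    · · · · · · █ █ · · ·
    · · · · █ █ █ · · · ·
    · · · · · · · · · · ·
T2:
  2·area = 88  (B↔C swapped to make it positive)
  edge (16, 12)→(8, 6): d=(-8,-6) top-left  bias=+0
  edge (8, 6)→(20, 4): d=(12,-2) top-left  bias=+0
  edge (20, 4)→(16, 12): d=(-4,8) right/bottom  bias=-1
    (7,2)@(15, 5): e=[50,2,36] → █
    (8,2)@(17, 5): e=[62,6,20] → █
    (9,2)@(19, 5): e=[74,10,4] → █
    (10,2)@(21, 5): e=[86,14,-12] → ·
    (5,3)@(11, 7): e=[10,18,60] → █
    (6,3)@(13, 7): e=[22,22,44] → █
    (9,3)@(19, 7): e=[58,34,-4] → ·
    (5,4)@(11, 9): e=[-6,42,52] → ·
    (6,4)@(13, 9): e=[6,46,36] → █
    (9,4)@(19, 9): e=[42,58,-12] → ·
    (6,5)@(13, 11): e=[-10,70,28] → ·
    (7,5)@(15, 11): e=[2,74,12] → █
  covered (11 px):
    · · · · · · · · · · ·
    · · · · · · · · · · ·
    · · · · · · · █ █ █ ·
    · · · · · █ █ █ █ · ·
    · · · · · · █ █ █ · ·
    · · · · · · · █ · · ·
    · · · · · · · · · · ·
    · · · · · · · · · · ·
    · · · · · · · · · · ·
T3:
  2·area = 88
  edge (22, 18)→(14, 4): d=(-8,-14) top-left  bias=+0
  edge (14, 4)→(18, 0): d=(4,-4) top-left  bias=+0
  edge (18, 0)→(22, 18): d=(4,18) right/bottom  bias=-1
    (8,0)@(17, 1): e=[66,0,22] → █  [on edge]
    (9,0)@(19, 1): e=[94,8,-14] → ·
    (7,1)@(15, 3): e=[22,0,66] → █  [on edge]
    (9,1)@(19, 3): e=[78,16,-6] → ·
    (6,2)@(13, 5): e=[-22,0,110] → ·  [on edge]
    (7,2)@(15, 5): e=[6,8,74] → █
    (9,2)@(19, 5): e=[62,24,2] → █
    (10,2)@(21, 5): e=[90,32,-34] → ·
    (5,3)@(11, 7): e=[-66,0,154] → ·  [on edge]
    (7,3)@(15, 7): e=[-10,16,82] → ·
    (8,3)@(17, 7): e=[18,24,46] → █
    (10,3)@(21, 7): e=[74,40,-26] → ·
    (4,4)@(9, 9): e=[-110,0,198] → ·  [on edge]
    (3,5)@(7, 11): e=[-154,0,242] → ·  [on edge]
    (2,6)@(5, 13): e=[-198,0,286] → ·  [on edge]
    (1,7)@(3, 15): e=[-242,0,330] → ·  [on edge]
    (0,8)@(1, 17): e=[-286,0,374] → ·  [on edge]
  covered (12 px):
    · · · · · · · · █ · ·
    · · · · · · · █ █ · ·
    · · · · · · · █ █ █ ·
    · · · · · · · · █ █ ·
    · · · · · · · · █ █ ·
    · · · · · · · · · █ ·
    · · · · · · · · · · ·
    · · · · · · · · · · █
    · · · · · · · · · · ·
T4:
  2·area = 10
  edge (20, 4)→(13, 1): d=(-7,-3) top-left  bias=+0
  edge (13, 1)→(14, 0): d=(1,-1) top-left  bias=+0
  edge (14, 0)→(20, 4): d=(6,4) right/bottom  bias=-1
    (6,0)@(13, 1): e=[0,0,10] → █  [on edge]
    (7,0)@(15, 1): e=[6,2,2] → █
    (8,0)@(17, 1): e=[12,4,-6] → ·
    (5,1)@(11, 3): e=[-20,0,30] → ·  [on edge]
    (6,1)@(13, 3): e=[-14,2,22] → ·
    (7,1)@(15, 3): e=[-8,4,14] → ·
    (4,2)@(9, 5): e=[-40,0,50] → ·  [on edge]
    (3,3)@(7, 7): e=[-60,0,70] → ·  [on edge]
    (2,4)@(5, 9): e=[-80,0,90] → ·  [on edge]
    (1,5)@(3, 11): e=[-100,0,110] → ·  [on edge]
    (0,6)@(1, 13): e=[-120,0,130] → ·  [on edge]
  covered (2 px):
    · · · · · · █ █ · · ·
    · · · · · · · · · · ·
    · · · · · · · · · · ·
    · · · · · · · · · · ·
    · · · · · · · · · · ·
    · · · · · · · · · · ·
    · · · · · · · · · · ·
    · · · · · · · · · · ·
    · · · · · · · · · · ·

Final: 36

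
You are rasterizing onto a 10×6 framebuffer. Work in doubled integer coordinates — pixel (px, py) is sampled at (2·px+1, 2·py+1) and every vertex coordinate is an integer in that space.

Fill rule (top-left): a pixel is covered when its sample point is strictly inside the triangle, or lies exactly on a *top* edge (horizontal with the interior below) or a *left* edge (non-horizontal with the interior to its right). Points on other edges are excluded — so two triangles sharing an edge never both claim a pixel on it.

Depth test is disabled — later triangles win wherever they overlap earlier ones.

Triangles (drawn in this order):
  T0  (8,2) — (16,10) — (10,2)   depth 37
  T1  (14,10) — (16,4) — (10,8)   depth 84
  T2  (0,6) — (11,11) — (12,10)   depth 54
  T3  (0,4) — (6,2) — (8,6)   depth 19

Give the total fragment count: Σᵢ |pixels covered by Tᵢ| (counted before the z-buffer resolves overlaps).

T0:
  2·area = 16  (B↔C swapped to make it positive)
  edge (8, 2)→(10, 2): d=(2,0) top-left  bias=+0
  edge (10, 2)→(16, 10): d=(6,8) right/bottom  bias=-1
  edge (16, 10)→(8, 2): d=(-8,-8) top-left  bias=+0
    (3,0)@(7, 1): e=[-2,18,0] → ·  [on edge]
    (4,1)@(9, 3): e=[2,14,0] → #  [on edge]
    (5,1)@(11, 3): e=[2,-2,16] → ·
    (4,2)@(9, 5): e=[6,26,-16] → ·
    (5,2)@(11, 5): e=[6,10,0] → #  [on edge]
    (6,2)@(13, 5): e=[6,-6,16] → ·
    (5,3)@(11, 7): e=[10,22,-16] → ·
    (6,3)@(13, 7): e=[10,6,0] → #  [on edge]
    (7,3)@(15, 7): e=[10,-10,16] → ·
    (6,4)@(13, 9): e=[14,18,-16] → ·
    (7,4)@(15, 9): e=[14,2,0] → #  [on edge]
    (8,4)@(17, 9): e=[14,-14,16] → ·
    (8,5)@(17, 11): e=[18,-2,0] → ·  [on edge]
  covered (4 px):
    · · · · · · · · · ·
    · · · · # · · · · ·
    · · · · · # · · · ·
    · · · · · · # · · ·
    · · · · · · · # · ·
    · · · · · · · · · ·
T1:
  2·area = 28  (B↔C swapped to make it positive)
  edge (14, 10)→(10, 8): d=(-4,-2) top-left  bias=+0
  edge (10, 8)→(16, 4): d=(6,-4) top-left  bias=+0
  edge (16, 4)→(14, 10): d=(-2,6) right/bottom  bias=-1
    (8,0)@(17, 1): e=[42,-14,0] → ·  [on edge]
    (7,2)@(15, 5): e=[22,2,4] → #
    (8,2)@(17, 5): e=[26,10,-8] → ·
    (6,3)@(13, 7): e=[10,6,12] → #
    (7,3)@(15, 7): e=[14,14,0] → ·  [on edge]
    (6,4)@(13, 9): e=[2,18,8] → #
    (7,4)@(15, 9): e=[6,26,-4] → ·
    (6,5)@(13, 11): e=[-6,30,4] → ·
  covered (3 px):
    · · · · · · · · · ·
    · · · · · · · · · ·
    · · · · · · · # · ·
    · · · · · · # · · ·
    · · · · · · # · · ·
    · · · · · · · · · ·
T2:
  2·area = 16  (B↔C swapped to make it positive)
  edge (0, 6)→(12, 10): d=(12,4) right/bottom  bias=-1
  edge (12, 10)→(11, 11): d=(-1,1) right/bottom  bias=-1
  edge (11, 11)→(0, 6): d=(-11,-5) top-left  bias=+0
    (9,1)@(19, 3): e=[-112,0,128] → ·  [on edge]
    (8,2)@(17, 5): e=[-80,0,96] → ·  [on edge]
    (1,3)@(3, 7): e=[0,12,4] → ·  [on edge]
    (7,3)@(15, 7): e=[-48,0,64] → ·  [on edge]
    (3,4)@(7, 9): e=[8,6,2] → #
    (4,4)@(9, 9): e=[0,4,12] → ·  [on edge]
    (6,4)@(13, 9): e=[-16,0,32] → ·  [on edge]
    (3,5)@(7, 11): e=[32,4,-20] → ·
    (5,5)@(11, 11): e=[16,0,0] → ·  [on edge]
    (7,5)@(15, 11): e=[0,-4,20] → ·  [on edge]
  covered (1 px):
    · · · · · · · · · ·
    · · · · · · · · · ·
    · · · · · · · · · ·
    · · · · · · · · · ·
    · · · # · · · · · ·
    · · · · · · · · · ·
T3:
  2·area = 28
  edge (0, 4)→(6, 2): d=(6,-2) top-left  bias=+0
  edge (6, 2)→(8, 6): d=(2,4) right/bottom  bias=-1
  edge (8, 6)→(0, 4): d=(-8,-2) top-left  bias=+0
    (4,0)@(9, 1): e=[0,-14,42] → ·  [on edge]
    (1,1)@(3, 3): e=[0,14,14] → #  [on edge]
    (2,1)@(5, 3): e=[4,6,18] → #
    (3,1)@(7, 3): e=[8,-2,22] → ·
    (1,2)@(3, 5): e=[12,18,-2] → ·
    (2,2)@(5, 5): e=[16,10,2] → #
    (3,2)@(7, 5): e=[20,2,6] → #
    (4,2)@(9, 5): e=[24,-6,10] → ·
    (2,3)@(5, 7): e=[28,14,-14] → ·
    (3,3)@(7, 7): e=[32,6,-10] → ·
  covered (4 px):
    · · · · · · · · · ·
    · # # · · · · · · ·
    · · # # · · · · · ·
    · · · · · · · · · ·
    · · · · · · · · · ·
    · · · · · · · · · ·

Result: 12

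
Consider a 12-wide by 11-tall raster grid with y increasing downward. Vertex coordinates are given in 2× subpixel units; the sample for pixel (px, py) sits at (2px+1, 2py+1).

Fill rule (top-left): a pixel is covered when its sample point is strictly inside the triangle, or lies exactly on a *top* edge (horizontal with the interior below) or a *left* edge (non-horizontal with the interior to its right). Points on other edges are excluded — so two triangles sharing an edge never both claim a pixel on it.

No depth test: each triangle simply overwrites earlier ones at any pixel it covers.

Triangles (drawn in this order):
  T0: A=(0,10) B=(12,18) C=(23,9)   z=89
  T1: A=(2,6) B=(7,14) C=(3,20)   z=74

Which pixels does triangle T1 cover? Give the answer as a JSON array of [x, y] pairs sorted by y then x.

T0:
  2·area = 196  (B↔C swapped to make it positive)
  edge (0, 10)→(23, 9): d=(23,-1) top-left  bias=+0
  edge (23, 9)→(12, 18): d=(-11,9) right/bottom  bias=-1
  edge (12, 18)→(0, 10): d=(-12,-8) top-left  bias=+0
    (11,4)@(23, 9): e=[0,0,196] → .  [on edge]
    (1,5)@(3, 11): e=[26,158,12] → X
    (2,5)@(5, 11): e=[28,140,28] → X
    (3,5)@(7, 11): e=[30,122,44] → X
    (4,5)@(9, 11): e=[32,104,60] → X
    (5,5)@(11, 11): e=[34,86,76] → X
    (6,5)@(13, 11): e=[36,68,92] → X
    (7,5)@(15, 11): e=[38,50,108] → X
    (8,5)@(17, 11): e=[40,32,124] → X
    (9,5)@(19, 11): e=[42,14,140] → X
    (10,5)@(21, 11): e=[44,-4,156] → .
    (1,6)@(3, 13): e=[72,136,-12] → .
  covered (22 px):
    . . . . . . . . . . . .
    . . . . . . . . . . . .
    . . . . . . . . . . . .
    . . . . . . . . . . . .
    . . . . . . . . . . . .
    . X X X X X X X X X . .
    . . X X X X X X X . . .
    . . . . X X X X . . . .
    . . . . . X X . . . . .
    . . . . . . . . . . . .
    . . . . . . . . . . . .
T1:
  2·area = 62
  edge (2, 6)→(7, 14): d=(5,8) right/bottom  bias=-1
  edge (7, 14)→(3, 20): d=(-4,6) right/bottom  bias=-1
  edge (3, 20)→(2, 6): d=(-1,-14) top-left  bias=+0
    (6,2)@(13, 5): e=[-93,0,155] → .  [on edge]
    (1,4)@(3, 9): e=[7,44,11] → X
    (2,4)@(5, 9): e=[-9,32,39] → .
    (1,5)@(3, 11): e=[17,36,9] → X
    (2,5)@(5, 11): e=[1,24,37] → X
    (3,5)@(7, 11): e=[-15,12,65] → .
    (4,5)@(9, 11): e=[-31,0,93] → .  [on edge]
    (1,6)@(3, 13): e=[27,28,7] → X
    (3,6)@(7, 13): e=[-5,4,63] → .
    (1,7)@(3, 15): e=[37,20,5] → X
    (3,7)@(7, 15): e=[5,-4,61] → .
    (1,8)@(3, 17): e=[47,12,3] → X
    (2,8)@(5, 17): e=[31,0,31] → .  [on edge]
  covered (9 px):
    . . . . . . . . . . . .
    . . . . . . . . . . . .
    . . . . . . . . . . . .
    . . . . . . . . . . . .
    . X . . . . . . . . . .
    . X X . . . . . . . . .
    . X X . . . . . . . . .
    . X X . . . . . . . . .
    . X . . . . . . . . . .
    . X . . . . . . . . . .
    . . . . . . . . . . . .

Final: [[1,4],[1,5],[2,5],[1,6],[2,6],[1,7],[2,7],[1,8],[1,9]]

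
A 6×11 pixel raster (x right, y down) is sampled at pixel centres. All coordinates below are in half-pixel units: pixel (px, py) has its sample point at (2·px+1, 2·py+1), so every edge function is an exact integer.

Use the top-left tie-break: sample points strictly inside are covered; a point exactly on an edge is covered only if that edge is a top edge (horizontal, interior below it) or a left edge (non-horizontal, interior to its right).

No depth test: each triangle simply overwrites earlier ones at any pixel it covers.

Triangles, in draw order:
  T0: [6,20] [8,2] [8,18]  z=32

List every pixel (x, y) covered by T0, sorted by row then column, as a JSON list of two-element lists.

T0:
  2·area = 32
  edge (6, 20)→(8, 2): d=(2,-18) top-left  bias=+0
  edge (8, 2)→(8, 18): d=(0,16) right/bottom  bias=-1
  edge (8, 18)→(6, 20): d=(-2,2) right/bottom  bias=-1
    (3,5)@(7, 11): e=[0,16,16] → X  [on edge]
    (4,5)@(9, 11): e=[36,-16,12] → .
    (3,6)@(7, 13): e=[4,16,12] → X
    (4,6)@(9, 13): e=[40,-16,8] → .
    (3,7)@(7, 15): e=[8,16,8] → X
    (4,7)@(9, 15): e=[44,-16,4] → .
    (5,7)@(11, 15): e=[80,-48,0] → .  [on edge]
    (3,8)@(7, 17): e=[12,16,4] → X
    (4,8)@(9, 17): e=[48,-16,0] → .  [on edge]
    (3,9)@(7, 19): e=[16,16,0] → .  [on edge]
    (2,10)@(5, 21): e=[-16,48,0] → .  [on edge]
  covered (4 px):
    . . . . . .
    . . . . . .
    . . . . . .
    . . . . . .
    . . . . . .
    . . . X . .
    . . . X . .
    . . . X . .
    . . . X . .
    . . . . . .
    . . . . . .

Answer: [[3,5],[3,6],[3,7],[3,8]]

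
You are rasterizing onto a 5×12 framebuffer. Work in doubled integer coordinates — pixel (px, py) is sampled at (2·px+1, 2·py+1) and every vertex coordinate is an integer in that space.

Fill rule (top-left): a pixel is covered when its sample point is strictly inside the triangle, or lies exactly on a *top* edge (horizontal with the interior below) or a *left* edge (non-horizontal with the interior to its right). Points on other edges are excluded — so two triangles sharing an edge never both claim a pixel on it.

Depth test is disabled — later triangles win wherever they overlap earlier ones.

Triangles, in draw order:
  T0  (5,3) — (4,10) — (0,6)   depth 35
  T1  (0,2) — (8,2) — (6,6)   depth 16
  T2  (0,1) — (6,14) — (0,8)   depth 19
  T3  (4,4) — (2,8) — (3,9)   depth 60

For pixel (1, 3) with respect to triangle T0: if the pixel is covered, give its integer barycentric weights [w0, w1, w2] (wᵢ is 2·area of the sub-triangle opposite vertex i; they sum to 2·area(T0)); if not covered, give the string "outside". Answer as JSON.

T0:
  2·area = 32
  edge (5, 3)→(4, 10): d=(-1,7) right/bottom  bias=-1
  edge (4, 10)→(0, 6): d=(-4,-4) top-left  bias=+0
  edge (0, 6)→(5, 3): d=(5,-3) top-left  bias=+0
    (2,1)@(5, 3): e=[0,32,0] → .  [on edge]
    (1,2)@(3, 5): e=[12,16,4] → X
    (2,2)@(5, 5): e=[-2,24,10] → .
    (0,3)@(1, 7): e=[24,0,8] → X  [on edge]
    (2,3)@(5, 7): e=[-4,16,20] → .
    (0,4)@(1, 9): e=[22,-8,18] → .
    (1,4)@(3, 9): e=[8,0,24] → X  [on edge]
    (2,4)@(5, 9): e=[-6,8,30] → .
    (1,5)@(3, 11): e=[6,-8,34] → .
    (2,5)@(5, 11): e=[-8,0,40] → .  [on edge]
    (3,6)@(7, 13): e=[-24,0,56] → .  [on edge]
    (4,7)@(9, 15): e=[-40,0,72] → .  [on edge]
    (1,8)@(3, 17): e=[0,-32,64] → .  [on edge]
  covered (4 px):
    . . . . .
    . . . . .
    . X . . .
    X X . . .
    . X . . .
    . . . . .
    . . . . .
    . . . . .
    . . . . .
    . . . . .
    . . . . .
    . . . . .
T1:
  2·area = 32
  edge (0, 2)→(8, 2): d=(8,0) top-left  bias=+0
  edge (8, 2)→(6, 6): d=(-2,4) right/bottom  bias=-1
  edge (6, 6)→(0, 2): d=(-6,-4) top-left  bias=+0
    (1,1)@(3, 3): e=[8,18,6] → X
    (2,1)@(5, 3): e=[8,10,14] → X
    (3,1)@(7, 3): e=[8,2,22] → X
    (4,1)@(9, 3): e=[8,-6,30] → .
    (1,2)@(3, 5): e=[24,14,-6] → .
    (2,2)@(5, 5): e=[24,6,2] → X
    (3,2)@(7, 5): e=[24,-2,10] → .
    (2,3)@(5, 7): e=[40,2,-10] → .
  covered (4 px):
    . . . . .
    . X X X .
    . . X . .
    . . . . .
    . . . . .
    . . . . .
    . . . . .
    . . . . .
    . . . . .
    . . . . .
    . . . . .
    . . . . .
T2:
  2·area = 42
  edge (0, 1)→(6, 14): d=(6,13) right/bottom  bias=-1
  edge (6, 14)→(0, 8): d=(-6,-6) top-left  bias=+0
  edge (0, 8)→(0, 1): d=(0,-7) top-left  bias=+0
    (0,2)@(1, 5): e=[11,24,7] → X
    (1,2)@(3, 5): e=[-15,36,21] → .
    (0,3)@(1, 7): e=[23,12,7] → X
    (1,3)@(3, 7): e=[-3,24,21] → .
    (0,4)@(1, 9): e=[35,0,7] → X  [on edge]
    (1,4)@(3, 9): e=[9,12,21] → X
    (2,4)@(5, 9): e=[-17,24,35] → .
    (0,5)@(1, 11): e=[47,-12,7] → .
    (1,5)@(3, 11): e=[21,0,21] → X  [on edge]
    (2,5)@(5, 11): e=[-5,12,35] → .
    (1,6)@(3, 13): e=[33,-12,21] → .
    (2,6)@(5, 13): e=[7,0,35] → X  [on edge]
    (3,7)@(7, 15): e=[-7,0,49] → .  [on edge]
    (4,8)@(9, 17): e=[-21,0,63] → .  [on edge]
  covered (6 px):
    . . . . .
    . . . . .
    X . . . .
    X . . . .
    X X . . .
    . X . . .
    . . X . .
    . . . . .
    . . . . .
    . . . . .
    . . . . .
    . . . . .
T3:
  2·area = 6  (B↔C swapped to make it positive)
  edge (4, 4)→(3, 9): d=(-1,5) right/bottom  bias=-1
  edge (3, 9)→(2, 8): d=(-1,-1) top-left  bias=+0
  edge (2, 8)→(4, 4): d=(2,-4) top-left  bias=+0
    (0,3)@(1, 7): e=[12,0,-6] → .  [on edge]
    (1,3)@(3, 7): e=[2,2,2] → X
    (2,3)@(5, 7): e=[-8,4,10] → .
    (1,4)@(3, 9): e=[0,0,6] → .  [on edge]
    (2,5)@(5, 11): e=[-12,0,18] → .  [on edge]
    (3,6)@(7, 13): e=[-24,0,30] → .  [on edge]
    (4,7)@(9, 15): e=[-36,0,42] → .  [on edge]
    (0,9)@(1, 19): e=[0,-12,18] → .  [on edge]
  covered (1 px):
    . . . . .
    . . . . .
    . . . . .
    . X . . .
    . . . . .
    . . . . .
    . . . . .
    . . . . .
    . . . . .
    . . . . .
    . . . . .
    . . . . .

Final: [8,14,10]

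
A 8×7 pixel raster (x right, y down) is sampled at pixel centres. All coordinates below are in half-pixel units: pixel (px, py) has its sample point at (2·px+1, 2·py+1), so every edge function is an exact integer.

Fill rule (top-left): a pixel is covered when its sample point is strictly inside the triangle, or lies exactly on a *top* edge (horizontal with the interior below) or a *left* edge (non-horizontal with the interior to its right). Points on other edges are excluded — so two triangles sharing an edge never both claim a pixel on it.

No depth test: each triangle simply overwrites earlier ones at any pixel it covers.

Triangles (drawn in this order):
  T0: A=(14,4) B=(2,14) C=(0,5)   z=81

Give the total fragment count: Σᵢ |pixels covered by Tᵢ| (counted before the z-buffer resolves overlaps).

T0:
  2·area = 128
  edge (14, 4)→(2, 14): d=(-12,10) right/bottom  bias=-1
  edge (2, 14)→(0, 5): d=(-2,-9) top-left  bias=+0
  edge (0, 5)→(14, 4): d=(14,-1) top-left  bias=+0
    (0,2)@(1, 5): e=[118,9,1] → █
    (1,2)@(3, 5): e=[98,27,3] → █
    (2,2)@(5, 5): e=[78,45,5] → █
    (3,2)@(7, 5): e=[58,63,7] → █
    (4,2)@(9, 5): e=[38,81,9] → █
    (5,2)@(11, 5): e=[18,99,11] → █
    (6,2)@(13, 5): e=[-2,117,13] → ·
    (0,3)@(1, 7): e=[94,5,29] → █
    (5,3)@(11, 7): e=[-6,95,39] → ·
    (0,4)@(1, 9): e=[70,1,57] → █
    (4,4)@(9, 9): e=[-10,73,65] → ·
    (0,5)@(1, 11): e=[46,-3,85] → ·
  covered (18 px):
    · · · · · · · ·
    · · · · · · · ·
    █ █ █ █ █ █ · ·
    █ █ █ █ █ · · ·
    █ █ █ █ · · · ·
    · █ █ · · · · ·
    · █ · · · · · ·

Final: 18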